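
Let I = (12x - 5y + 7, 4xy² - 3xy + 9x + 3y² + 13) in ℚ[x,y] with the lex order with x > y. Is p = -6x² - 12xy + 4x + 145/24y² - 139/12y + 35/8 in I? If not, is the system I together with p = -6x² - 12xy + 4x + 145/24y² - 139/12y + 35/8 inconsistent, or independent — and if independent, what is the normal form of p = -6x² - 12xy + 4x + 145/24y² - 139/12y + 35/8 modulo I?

-6x² - 12xy + 4x + 145/24y² - 139/12y + 35/8 lies in I (it reduces to 0).

First compute the reduced Gröbner basis of I by Buchberger's algorithm.
f_1 = 12x - 5y + 7, LT = x.
f_2 = 4xy² - 3xy + 9x + 3y² + 13, LT = xy².

S(f_1,f_2): lcm = xy². S = ¾xy - 9/4x - 5/12y³ - ⅙y² - 13/4.
  leading term xy: subtract (1/16y)·f_1 from ¾xy - 9/4x - 5/12y³ - ⅙y² - 13/4 → -9/4x - 5/12y³ + 7/48y² - 7/16y - 13/4
  leading term x: subtract (-3/16)·f_1 from -9/4x - 5/12y³ + 7/48y² - 7/16y - 13/4 → -5/12y³ + 7/48y² - 11/8y - 31/16
  leading term y³: no divisor's leading term divides it; move -5/12y³ to the remainder.
  leading term y²: no divisor's leading term divides it; move 7/48y² to the remainder.
  leading term y: no divisor's leading term divides it; move -11/8y to the remainder.
  leading term 1: no divisor's leading term divides it; move -31/16 to the remainder.
  remainder -5/12y³ + 7/48y² - 11/8y - 31/16 ≠ 0; add h_3 = -5/12y³ + 7/48y² - 11/8y - 31/16 to the basis.

S(f_1,h_3): leading monomials are coprime, so the S-polynomial reduces to 0 (Buchberger's first criterion).
S(f_2,h_3): lcm = xy³. S = -⅖xy² - 21/20xy - 93/20x + ¾y³ + 13/4y.
  leading term xy²: subtract (-1/30y²)·f_1 from -⅖xy² - 21/20xy - 93/20x + ¾y³ + 13/4y → -21/20xy - 93/20x + 7/12y³ + 7/30y² + 13/4y
  leading term xy: subtract (-7/80y)·f_1 from -21/20xy - 93/20x + 7/12y³ + 7/30y² + 13/4y → -93/20x + 7/12y³ - 49/240y² + 309/80y
  leading term x: subtract (-31/80)·f_1 from -93/20x + 7/12y³ - 49/240y² + 309/80y → 7/12y³ - 49/240y² + 77/40y + 217/80
  leading term y³: subtract (-7/5)·h_3 from 7/12y³ - 49/240y² + 77/40y + 217/80 → 0
  remainder 0.

Every S-polynomial of the final basis reduces to 0, so we have a Gröbner basis.
Inter-reduce: drop elements whose leading term is divisible by another's, tail-reduce, and make monic.
Reduced Gröbner basis: {x - 5/12y + 7/12, y³ - 7/20y² + 33/10y + 93/20}.
Label its elements g_1 = x - 5/12y + 7/12, g_2 = y³ - 7/20y² + 33/10y + 93/20.

Reduce p = -6x² - 12xy + 4x + 145/24y² - 139/12y + 35/8 modulo G:
  leading term x²: subtract (-6x)·g_1 from -6x² - 12xy + 4x + 145/24y² - 139/12y + 35/8 → -29/2xy + 15/2x + 145/24y² - 139/12y + 35/8
  leading term xy: subtract (-29/2y)·g_1 from -29/2xy + 15/2x + 145/24y² - 139/12y + 35/8 → 15/2x - 25/8y + 35/8
  leading term x: subtract (15/2)·g_1 from 15/2x - 25/8y + 35/8 → 0
  normal form = 0.
Since the normal form is 0, p ∈ I.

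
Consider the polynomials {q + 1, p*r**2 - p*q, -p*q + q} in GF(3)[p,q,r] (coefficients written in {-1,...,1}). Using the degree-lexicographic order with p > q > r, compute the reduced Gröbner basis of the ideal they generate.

f_1 = q + 1, LT = q.
f_2 = p*r**2 - p*q, LT = p*r**2.
f_3 = -p*q + q, LT = p*q.

S(f_1,f_3): lcm = p*q. S = p + q.
  leading term p: no divisor's leading term divides it; move p to the remainder.
  leading term q: subtract (1)·f_1 from q → -1
  leading term 1: no divisor's leading term divides it; move -1 to the remainder.
  remainder p - 1 ≠ 0; add g_4 = p - 1 to the basis.

S(f_2,f_3): lcm = p*q*r**2. S = -p*q**2 + q*r**2.
  leading term p*q**2: subtract (-p*q)·f_1 from -p*q**2 + q*r**2 → q*r**2 + p*q
  leading term q*r**2: subtract (r**2)·f_1 from q*r**2 + p*q → p*q - r**2
  leading term p*q: subtract (p)·f_1 from p*q - r**2 → -r**2 - p
  leading term r**2: no divisor's leading term divides it; move -r**2 to the remainder.
  leading term p: subtract (-1)·g_4 from -p → -1
  leading term 1: no divisor's leading term divides it; move -1 to the remainder.
  remainder -r**2 - 1 ≠ 0; add g_5 = -r**2 - 1 to the basis.

The other S-polynomials (S(f_1,f_2), S(f_1,g_4), S(f_2,g_4), S(f_3,g_4), S(f_1,g_5), S(f_2,g_5), S(f_3,g_5), S(g_4,g_5)) all reduce to 0 modulo the current basis, so we have a Gröbner basis.
Inter-reduce: drop elements whose leading term is divisible by another's, tail-reduce, and make monic.

G = {r**2 + 1, p - 1, q + 1}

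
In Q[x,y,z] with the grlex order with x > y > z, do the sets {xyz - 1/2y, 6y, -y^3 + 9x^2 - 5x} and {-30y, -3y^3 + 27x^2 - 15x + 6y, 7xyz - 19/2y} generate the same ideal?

Yes, the ideals are equal.

Two ideals are equal iff their reduced Gröbner bases coincide (the reduced basis is unique for a fixed ordering).
Buchberger on the first generating set:
f_1 = xyz - 1/2y, LT = xyz.
f_2 = 6y, LT = y.
f_3 = -y^3 + 9x^2 - 5x, LT = y^3.

S(f_1,f_3): lcm = xy^3z. S = 9x^3z - 5x^2z - 1/2y^3.
  leading term x^3z: no divisor's leading term divides it; move 9x^3z to the remainder.
  leading term x^2z: no divisor's leading term divides it; move -5x^2z to the remainder.
  leading term y^3: subtract (-1/12y^2)·f_2 from -1/2y^3 → 0
  remainder 9x^3z - 5x^2z ≠ 0; add g_4 = 9x^3z - 5x^2z to the basis.

S(f_2,f_3): lcm = y^3. S = 9x^2 - 5x.
  leading term x^2: no divisor's leading term divides it; move 9x^2 to the remainder.
  leading term x: no divisor's leading term divides it; move -5x to the remainder.
  remainder 9x^2 - 5x ≠ 0; add g_5 = 9x^2 - 5x to the basis.

The other S-polynomials (S(f_1,f_2), S(f_1,g_4), S(f_2,g_4), S(f_3,g_4), S(f_1,g_5), S(f_2,g_5), S(f_3,g_5), S(g_4,g_5)) all reduce to 0 modulo the current basis, so we have a Gröbner basis.
Inter-reduce: drop elements whose leading term is divisible by another's, tail-reduce, and make monic.
Reduced Gröbner basis: {x^2 - 5/9x, y}.

Buchberger on the second generating set:
h_1 = -30y, LT = y.
h_2 = -3y^3 + 27x^2 - 15x + 6y, LT = y^3.
h_3 = 7xyz - 19/2y, LT = xyz.

S(h_1,h_2): lcm = y^3. S = 9x^2 - 5x + 2y.
  leading term x^2: no divisor's leading term divides it; move 9x^2 to the remainder.
  leading term x: no divisor's leading term divides it; move -5x to the remainder.
  leading term y: subtract (-1/15)·h_1 from 2y → 0
  remainder 9x^2 - 5x ≠ 0; add k_4 = 9x^2 - 5x to the basis.

The other S-polynomials (S(h_1,h_3), S(h_2,h_3), S(h_1,k_4), S(h_2,k_4), S(h_3,k_4)) all reduce to 0 modulo the current basis, so we have a Gröbner basis.
Inter-reduce: drop elements whose leading term is divisible by another's, tail-reduce, and make monic.
Reduced Gröbner basis: {x^2 - 5/9x, y}.

These coincide, so the ideals are equal.
The same test decides containment: I ⊆ J iff every generator of I reduces to 0 modulo a Gröbner basis of J.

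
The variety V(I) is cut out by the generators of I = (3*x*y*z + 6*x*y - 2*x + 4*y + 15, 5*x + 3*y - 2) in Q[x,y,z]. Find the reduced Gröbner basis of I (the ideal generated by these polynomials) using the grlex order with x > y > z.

G = {y**2*z + 2*y**2 - 2/3*y*z - 38/9*y - 71/9, x + 3/5*y - 2/5}

f_1 = 3*x*y*z + 6*x*y - 2*x + 4*y + 15, LT = x*y*z.
f_2 = 5*x + 3*y - 2, LT = x.

S(f_1,f_2): lcm = x*y*z. S = -3/5*y**2*z + 2*x*y + 2/5*y*z - 2/3*x + 4/3*y + 5.
  reduce S modulo (f_1, f_2):
  remainder -3/5*y**2*z - 6/5*y**2 + 2/5*y*z + 38/15*y + 71/15 ≠ 0; add g_3 = -3/5*y**2*z - 6/5*y**2 + 2/5*y*z + 38/15*y + 71/15 to the basis.

The other S-polynomials (S(f_1,g_3), S(f_2,g_3)) all reduce to 0 modulo the current basis, so we have a Gröbner basis.
Inter-reduce: drop elements whose leading term is divisible by another's, tail-reduce, and make monic.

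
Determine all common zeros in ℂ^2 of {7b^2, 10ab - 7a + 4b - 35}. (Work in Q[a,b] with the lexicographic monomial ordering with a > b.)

{(-5, 0)}

Compute a lex Gröbner basis by Buchberger's algorithm.
f_1 = 7b^2, LT = b^2.
f_2 = 10ab - 7a + 4b - 35, LT = ab.

S(f_1,f_2): lcm = ab^2. S = 7/10ab - 2/5b^2 + 7/2b.
  reduce S modulo (f_1, f_2):
  remainder 49/100a + 161/50b + 49/20 ≠ 0; add h_3 = 49/100a + 161/50b + 49/20 to the basis.

The other S-polynomials (S(f_1,h_3), S(f_2,h_3)) all reduce to 0 modulo the current basis, so we have a Gröbner basis.
Inter-reduce: drop elements whose leading term is divisible by another's, tail-reduce, and make monic.
Reduced Gröbner basis: {a + 46/7b + 5, b^2}.

Since the basis is lex-ordered, b^2 is univariate in b. Its roots are {0}. Back-substituting each root into the other basis elements fixes the other coordinates.
  b = 0: the earlier basis element becomes a + 5 = 0, giving a = -5 — point (-5, 0).
A lex Gröbner basis triangularizes the system, enabling back-substitution.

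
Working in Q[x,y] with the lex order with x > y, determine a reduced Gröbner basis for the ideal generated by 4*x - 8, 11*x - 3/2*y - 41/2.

G = {x - 2, y - 1}

f_1 = 4*x - 8, LT = x.
f_2 = 11*x - 3/2*y - 41/2, LT = x.

S(f_1,f_2): lcm = x. S = 3/22*y - 3/22.
  leading term y: no divisor's leading term divides it; move 3/22*y to the remainder.
  leading term 1: no divisor's leading term divides it; move -3/22 to the remainder.
  remainder 3/22*y - 3/22 ≠ 0; add g_3 = 3/22*y - 3/22 to the basis.

The other S-polynomials (S(f_1,g_3), S(f_2,g_3)) all reduce to 0 modulo the current basis, so we have a Gröbner basis.
Inter-reduce: drop elements whose leading term is divisible by another's, tail-reduce, and make monic.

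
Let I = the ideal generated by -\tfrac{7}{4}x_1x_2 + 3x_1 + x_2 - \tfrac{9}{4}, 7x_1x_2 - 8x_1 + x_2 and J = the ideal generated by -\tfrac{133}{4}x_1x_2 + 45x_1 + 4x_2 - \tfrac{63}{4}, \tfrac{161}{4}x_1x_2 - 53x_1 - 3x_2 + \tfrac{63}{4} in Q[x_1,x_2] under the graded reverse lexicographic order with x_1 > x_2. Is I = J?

Two ideals are equal iff their reduced Gröbner bases coincide (the reduced basis is unique for a fixed ordering).
Buchberger on the first generating set:
f_1 = -\tfrac{7}{4}x_1x_2 + 3x_1 + x_2 - \tfrac{9}{4}, LT = x_1x_2.
f_2 = 7x_1x_2 - 8x_1 + x_2, LT = x_1x_2.

S(f_1,f_2): lcm = x_1x_2. S = -\tfrac{4}{7}x_1 - \tfrac{5}{7}x_2 + \tfrac{9}{7}.
  leading term x_1: no divisor's leading term divides it; move -\tfrac{4}{7}x_1 to the remainder.
  leading term x_2: no divisor's leading term divides it; move -\tfrac{5}{7}x_2 to the remainder.
  leading term 1: no divisor's leading term divides it; move \tfrac{9}{7} to the remainder.
  remainder -\tfrac{4}{7}x_1 - \tfrac{5}{7}x_2 + \tfrac{9}{7} ≠ 0; add g_3 = -\tfrac{4}{7}x_1 - \tfrac{5}{7}x_2 + \tfrac{9}{7} to the basis.

S(f_1,g_3): lcm = x_1x_2. S = -\tfrac{5}{4}x_2^{2} - \tfrac{12}{7}x_1 + \tfrac{47}{28}x_2 + \tfrac{9}{7}.
  leading term x_2^{2}: no divisor's leading term divides it; move -\tfrac{5}{4}x_2^{2} to the remainder.
  leading term x_1: subtract (3)·g_3 from -\tfrac{12}{7}x_1 + \tfrac{47}{28}x_2 + \tfrac{9}{7} → \tfrac{107}{28}x_2 - \tfrac{18}{7}
  leading term x_2: no divisor's leading term divides it; move \tfrac{107}{28}x_2 to the remainder.
  leading term 1: no divisor's leading term divides it; move -\tfrac{18}{7} to the remainder.
  remainder -\tfrac{5}{4}x_2^{2} + \tfrac{107}{28}x_2 - \tfrac{18}{7} ≠ 0; add g_4 = -\tfrac{5}{4}x_2^{2} + \tfrac{107}{28}x_2 - \tfrac{18}{7} to the basis.

S(f_2,g_3): lcm = x_1x_2. S = -\tfrac{5}{4}x_2^{2} - \tfrac{8}{7}x_1 + \tfrac{67}{28}x_2.
  leading term x_2^{2}: subtract (1)·g_4 from -\tfrac{5}{4}x_2^{2} - \tfrac{8}{7}x_1 + \tfrac{67}{28}x_2 → -\tfrac{8}{7}x_1 - \tfrac{10}{7}x_2 + \tfrac{18}{7}
  leading term x_1: subtract (2)·g_3 from -\tfrac{8}{7}x_1 - \tfrac{10}{7}x_2 + \tfrac{18}{7} → 0
  remainder 0.

S(f_1,g_4): lcm = x_1x_2^{2}. S = \tfrac{47}{35}x_1x_2 - \tfrac{4}{7}x_2^{2} - \tfrac{72}{35}x_1 + \tfrac{9}{7}x_2.
  leading term x_1x_2: subtract (-\tfrac{188}{245})·f_1 from \tfrac{47}{35}x_1x_2 - \tfrac{4}{7}x_2^{2} - \tfrac{72}{35}x_1 + \tfrac{9}{7}x_2 → -\tfrac{4}{7}x_2^{2} + \tfrac{12}{49}x_1 + \tfrac{503}{245}x_2 - \tfrac{423}{245}
  leading term x_2^{2}: subtract (\tfrac{16}{35})·g_4 from -\tfrac{4}{7}x_2^{2} + \tfrac{12}{49}x_1 + \tfrac{503}{245}x_2 - \tfrac{423}{245} → \tfrac{12}{49}x_1 + \tfrac{15}{49}x_2 - \tfrac{27}{49}
  leading term x_1: subtract (-\tfrac{3}{7})·g_3 from \tfrac{12}{49}x_1 + \tfrac{15}{49}x_2 - \tfrac{27}{49} → 0
  remainder 0.

S(f_2,g_4): lcm = x_1x_2^{2}. S = \tfrac{67}{35}x_1x_2 + \tfrac{1}{7}x_2^{2} - \tfrac{72}{35}x_1.
  leading term x_1x_2: subtract (-\tfrac{268}{245})·f_1 from \tfrac{67}{35}x_1x_2 + \tfrac{1}{7}x_2^{2} - \tfrac{72}{35}x_1 → \tfrac{1}{7}x_2^{2} + \tfrac{60}{49}x_1 + \tfrac{268}{245}x_2 - \tfrac{603}{245}
  leading term x_2^{2}: subtract (-\tfrac{4}{35})·g_4 from \tfrac{1}{7}x_2^{2} + \tfrac{60}{49}x_1 + \tfrac{268}{245}x_2 - \tfrac{603}{245} → \tfrac{60}{49}x_1 + \tfrac{75}{49}x_2 - \tfrac{135}{49}
  leading term x_1: subtract (-\tfrac{15}{7})·g_3 from \tfrac{60}{49}x_1 + \tfrac{75}{49}x_2 - \tfrac{135}{49} → 0
  remainder 0.

S(g_3,g_4): leading monomials are coprime, so the S-polynomial reduces to 0 (Buchberger's first criterion).
Every S-polynomial of the final basis reduces to 0, so we have a Gröbner basis.
Inter-reduce: drop elements whose leading term is divisible by another's, tail-reduce, and make monic.
Reduced Gröbner basis: {x_2^{2} - \tfrac{107}{35}x_2 + \tfrac{72}{35}, x_1 + \tfrac{5}{4}x_2 - \tfrac{9}{4}}.

Buchberger on the second generating set:
h_1 = -\tfrac{133}{4}x_1x_2 + 45x_1 + 4x_2 - \tfrac{63}{4}, LT = x_1x_2.
h_2 = \tfrac{161}{4}x_1x_2 - 53x_1 - 3x_2 + \tfrac{63}{4}, LT = x_1x_2.

S(h_1,h_2): lcm = x_1x_2. S = -\tfrac{16}{437}x_1 - \tfrac{20}{437}x_2 + \tfrac{36}{437}.
  leading term x_1: no divisor's leading term divides it; move -\tfrac{16}{437}x_1 to the remainder.
  leading term x_2: no divisor's leading term divides it; move -\tfrac{20}{437}x_2 to the remainder.
  leading term 1: no divisor's leading term divides it; move \tfrac{36}{437} to the remainder.
  remainder -\tfrac{16}{437}x_1 - \tfrac{20}{437}x_2 + \tfrac{36}{437} ≠ 0; add k_3 = -\tfrac{16}{437}x_1 - \tfrac{20}{437}x_2 + \tfrac{36}{437} to the basis.

S(h_1,k_3): lcm = x_1x_2. S = -\tfrac{5}{4}x_2^{2} - \tfrac{180}{133}x_1 + \tfrac{1133}{532}x_2 + \tfrac{9}{19}.
  leading term x_2^{2}: no divisor's leading term divides it; move -\tfrac{5}{4}x_2^{2} to the remainder.
  leading term x_1: subtract (\tfrac{1035}{28})·k_3 from -\tfrac{180}{133}x_1 + \tfrac{1133}{532}x_2 + \tfrac{9}{19} → \tfrac{107}{28}x_2 - \tfrac{18}{7}
  leading term x_2: no divisor's leading term divides it; move \tfrac{107}{28}x_2 to the remainder.
  leading term 1: no divisor's leading term divides it; move -\tfrac{18}{7} to the remainder.
  remainder -\tfrac{5}{4}x_2^{2} + \tfrac{107}{28}x_2 - \tfrac{18}{7} ≠ 0; add k_4 = -\tfrac{5}{4}x_2^{2} + \tfrac{107}{28}x_2 - \tfrac{18}{7} to the basis.

S(h_2,k_3): lcm = x_1x_2. S = -\tfrac{5}{4}x_2^{2} - \tfrac{212}{161}x_1 + \tfrac{1401}{644}x_2 + \tfrac{9}{23}.
  leading term x_2^{2}: subtract (1)·k_4 from -\tfrac{5}{4}x_2^{2} - \tfrac{212}{161}x_1 + \tfrac{1401}{644}x_2 + \tfrac{9}{23} → -\tfrac{212}{161}x_1 - \tfrac{265}{161}x_2 + \tfrac{477}{161}
  leading term x_1: subtract (\tfrac{1007}{28})·k_3 from -\tfrac{212}{161}x_1 - \tfrac{265}{161}x_2 + \tfrac{477}{161} → 0
  remainder 0.

S(h_1,k_4): lcm = x_1x_2^{2}. S = \tfrac{1133}{665}x_1x_2 - \tfrac{16}{133}x_2^{2} - \tfrac{72}{35}x_1 + \tfrac{9}{19}x_2.
  leading term x_1x_2: subtract (-\tfrac{4532}{88445})·h_1 from \tfrac{1133}{665}x_1x_2 - \tfrac{16}{133}x_2^{2} - \tfrac{72}{35}x_1 + \tfrac{9}{19}x_2 → -\tfrac{16}{133}x_2^{2} + \tfrac{21996}{88445}x_1 + \tfrac{60023}{88445}x_2 - \tfrac{10197}{12635}
  leading term x_2^{2}: subtract (\tfrac{64}{665})·k_4 from -\tfrac{16}{133}x_2^{2} + \tfrac{21996}{88445}x_1 + \tfrac{60023}{88445}x_2 - \tfrac{10197}{12635} → \tfrac{21996}{88445}x_1 + \tfrac{5499}{17689}x_2 - \tfrac{49491}{88445}
  leading term x_1: subtract (-\tfrac{126477}{18620})·k_3 from \tfrac{21996}{88445}x_1 + \tfrac{5499}{17689}x_2 - \tfrac{49491}{88445} → 0
  remainder 0.

S(h_2,k_4): lcm = x_1x_2^{2}. S = \tfrac{1401}{805}x_1x_2 - \tfrac{12}{161}x_2^{2} - \tfrac{72}{35}x_1 + \tfrac{9}{23}x_2.
  leading term x_1x_2: subtract (-\tfrac{5604}{107065})·h_1 from \tfrac{1401}{805}x_1x_2 - \tfrac{12}{161}x_2^{2} - \tfrac{72}{35}x_1 + \tfrac{9}{23}x_2 → -\tfrac{12}{161}x_2^{2} + \tfrac{31932}{107065}x_1 + \tfrac{64311}{107065}x_2 - \tfrac{12609}{15295}
  leading term x_2^{2}: subtract (\tfrac{48}{805})·k_4 from -\tfrac{12}{161}x_2^{2} + \tfrac{31932}{107065}x_1 + \tfrac{64311}{107065}x_2 - \tfrac{12609}{15295} → \tfrac{31932}{107065}x_1 + \tfrac{7983}{21413}x_2 - \tfrac{71847}{107065}
  leading term x_1: subtract (-\tfrac{7983}{980})·k_3 from \tfrac{31932}{107065}x_1 + \tfrac{7983}{21413}x_2 - \tfrac{71847}{107065} → 0
  remainder 0.

S(k_3,k_4): leading monomials are coprime, so the S-polynomial reduces to 0 (Buchberger's first criterion).
Every S-polynomial of the final basis reduces to 0, so we have a Gröbner basis.
Inter-reduce: drop elements whose leading term is divisible by another's, tail-reduce, and make monic.
Reduced Gröbner basis: {x_2^{2} - \tfrac{107}{35}x_2 + \tfrac{72}{35}, x_1 + \tfrac{5}{4}x_2 - \tfrac{9}{4}}.

Same reduced basis, so the two generating sets span the same ideal.

Yes, the ideals are equal.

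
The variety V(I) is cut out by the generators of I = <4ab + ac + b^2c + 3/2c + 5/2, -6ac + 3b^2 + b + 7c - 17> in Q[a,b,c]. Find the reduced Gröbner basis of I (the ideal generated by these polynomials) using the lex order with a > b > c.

f_1 = 4ab + ac + b^2c + 3/2c + 5/2, LT = ab.
f_2 = -6ac + 3b^2 + b + 7c - 17, LT = ac.

S(f_1,f_2): lcm = abc. S = 1/4ac^2 + 1/2b^3 + 1/4b^2c^2 + 1/6b^2 + 7/6bc - 17/6b + 3/8c^2 + 5/8c.
  leading term ac^2: subtract (-1/24c)·f_2 from 1/4ac^2 + 1/2b^3 + 1/4b^2c^2 + 1/6b^2 + 7/6bc - 17/6b + 3/8c^2 + 5/8c → 1/2b^3 + 1/4b^2c^2 + 1/8b^2c + 1/6b^2 + 29/24bc - 17/6b + 2/3c^2 - 1/12c
  leading term b^3: no divisor's leading term divides it; move 1/2b^3 to the remainder.
  leading term b^2c^2: no divisor's leading term divides it; move 1/4b^2c^2 to the remainder.
  leading term b^2c: no divisor's leading term divides it; move 1/8b^2c to the remainder.
  leading term b^2: no divisor's leading term divides it; move 1/6b^2 to the remainder.
  leading term bc: no divisor's leading term divides it; move 29/24bc to the remainder.
  leading term b: no divisor's leading term divides it; move -17/6b to the remainder.
  leading term c^2: no divisor's leading term divides it; move 2/3c^2 to the remainder.
  leading term c: no divisor's leading term divides it; move -1/12c to the remainder.
  remainder 1/2b^3 + 1/4b^2c^2 + 1/8b^2c + 1/6b^2 + 29/24bc - 17/6b + 2/3c^2 - 1/12c ≠ 0; add g_3 = 1/2b^3 + 1/4b^2c^2 + 1/8b^2c + 1/6b^2 + 29/24bc - 17/6b + 2/3c^2 - 1/12c to the basis.

The other S-polynomials (S(f_1,g_3), S(f_2,g_3)) all reduce to 0 modulo the current basis, so we have a Gröbner basis.

G = {ab + 1/4b^2c + 1/8b^2 + 1/24b + 2/3c - 1/12, ac - 1/2b^2 - 1/6b - 7/6c + 17/6, b^3 + 1/2b^2c^2 + 1/4b^2c + 1/3b^2 + 29/12bc - 17/3b + 4/3c^2 - 1/6c}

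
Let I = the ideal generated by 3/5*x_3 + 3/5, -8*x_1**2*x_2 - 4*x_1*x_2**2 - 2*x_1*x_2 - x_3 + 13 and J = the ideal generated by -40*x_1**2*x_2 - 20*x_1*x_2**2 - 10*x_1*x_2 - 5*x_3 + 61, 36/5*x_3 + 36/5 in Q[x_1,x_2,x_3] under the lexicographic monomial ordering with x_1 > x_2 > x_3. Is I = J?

No, the ideals differ.

Equality of ideals is decidable: compute both reduced Gröbner bases (unique for the ordering) and check whether they agree.
Buchberger on the first generating set:
f_1 = 3/5*x_3 + 3/5, LT = x_3.
f_2 = -8*x_1**2*x_2 - 4*x_1*x_2**2 - 2*x_1*x_2 - x_3 + 13, LT = x_1**2*x_2.

The S-polynomials (S(f_1,f_2)) all reduce to 0 modulo the current basis, so we have a Gröbner basis.
Inter-reduce: drop elements whose leading term is divisible by another's, tail-reduce, and make monic.
Reduced Gröbner basis: {x_1**2*x_2 + 1/2*x_1*x_2**2 + 1/4*x_1*x_2 - 7/4, x_3 + 1}.

Buchberger on the second generating set:
h_1 = -40*x_1**2*x_2 - 20*x_1*x_2**2 - 10*x_1*x_2 - 5*x_3 + 61, LT = x_1**2*x_2.
h_2 = 36/5*x_3 + 36/5, LT = x_3.

The S-polynomials (S(h_1,h_2)) all reduce to 0 modulo the current basis, so we have a Gröbner basis.
Inter-reduce: drop elements whose leading term is divisible by another's, tail-reduce, and make monic.
Reduced Gröbner basis: {x_1**2*x_2 + 1/2*x_1*x_2**2 + 1/4*x_1*x_2 - 33/20, x_3 + 1}.

The bases are distinct; the ideals are different.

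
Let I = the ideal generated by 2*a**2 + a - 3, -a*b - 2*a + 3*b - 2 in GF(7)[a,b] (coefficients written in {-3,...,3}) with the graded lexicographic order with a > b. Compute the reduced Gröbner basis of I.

G = {b**2 - b - 2, a - 2*b + 3}

f_1 = 2*a**2 + a - 3, LT = a**2.
f_2 = -a*b - 2*a + 3*b - 2, LT = a*b.

S(f_1,f_2): lcm = a**2*b. S = -2*a**2 - 2*a + 2*b.
  leading term a**2: subtract (-1)·f_1 from -2*a**2 - 2*a + 2*b → -a + 2*b - 3
  leading term a: no divisor's leading term divides it; move -a to the remainder.
  leading term b: no divisor's leading term divides it; move 2*b to the remainder.
  leading term 1: no divisor's leading term divides it; move -3 to the remainder.
  remainder -a + 2*b - 3 ≠ 0; add g_3 = -a + 2*b - 3 to the basis.

S(f_2,g_3): lcm = a*b. S = 2*b**2 + 2*a + b + 2.
  leading term b**2: no divisor's leading term divides it; move 2*b**2 to the remainder.
  leading term a: subtract (-2)·g_3 from 2*a + b + 2 → -2*b + 3
  leading term b: no divisor's leading term divides it; move -2*b to the remainder.
  leading term 1: no divisor's leading term divides it; move 3 to the remainder.
  remainder 2*b**2 - 2*b + 3 ≠ 0; add g_4 = 2*b**2 - 2*b + 3 to the basis.

The other S-polynomials (S(f_1,g_3), S(f_1,g_4), S(f_2,g_4), S(g_3,g_4)) all reduce to 0 modulo the current basis, so we have a Gröbner basis.
Inter-reduce: drop elements whose leading term is divisible by another's, tail-reduce, and make monic.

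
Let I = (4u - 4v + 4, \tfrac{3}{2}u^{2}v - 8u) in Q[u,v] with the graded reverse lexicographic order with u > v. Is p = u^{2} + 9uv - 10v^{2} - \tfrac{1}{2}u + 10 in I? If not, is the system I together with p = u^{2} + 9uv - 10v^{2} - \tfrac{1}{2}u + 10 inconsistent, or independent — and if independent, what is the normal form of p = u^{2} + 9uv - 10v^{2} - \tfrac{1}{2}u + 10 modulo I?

u^{2} + 9uv - 10v^{2} - \tfrac{1}{2}u + 10 is independent of I; its normal form modulo I is -\tfrac{23}{2}v + \tfrac{23}{2}.

First compute the reduced Gröbner basis of I by Buchberger's algorithm.
f_1 = 4u - 4v + 4, LT = u.
f_2 = \tfrac{3}{2}u^{2}v - 8u, LT = u^{2}v.

S(f_1,f_2): lcm = u^{2}v. S = -uv^{2} + uv + \tfrac{16}{3}u.
  leading term uv^{2}: subtract (-\tfrac{1}{4}v^{2})·f_1 from -uv^{2} + uv + \tfrac{16}{3}u → -v^{3} + uv + v^{2} + \tfrac{16}{3}u
  leading term v^{3}: no divisor's leading term divides it; move -v^{3} to the remainder.
  leading term uv: subtract (\tfrac{1}{4}v)·f_1 from uv + v^{2} + \tfrac{16}{3}u → 2v^{2} + \tfrac{16}{3}u - v
  leading term v^{2}: no divisor's leading term divides it; move 2v^{2} to the remainder.
  leading term u: subtract (\tfrac{4}{3})·f_1 from \tfrac{16}{3}u - v → \tfrac{13}{3}v - \tfrac{16}{3}
  leading term v: no divisor's leading term divides it; move \tfrac{13}{3}v to the remainder.
  leading term 1: no divisor's leading term divides it; move -\tfrac{16}{3} to the remainder.
  remainder -v^{3} + 2v^{2} + \tfrac{13}{3}v - \tfrac{16}{3} ≠ 0; add h_3 = -v^{3} + 2v^{2} + \tfrac{13}{3}v - \tfrac{16}{3} to the basis.

The other S-polynomials (S(f_1,h_3), S(f_2,h_3)) all reduce to 0 modulo the current basis, so we have a Gröbner basis.
Inter-reduce: drop elements whose leading term is divisible by another's, tail-reduce, and make monic.
Reduced Gröbner basis: {v^{3} - 2v^{2} - \tfrac{13}{3}v + \tfrac{16}{3}, u - v + 1}.
Label its elements g_1 = v^{3} - 2v^{2} - \tfrac{13}{3}v + \tfrac{16}{3}, g_2 = u - v + 1.

Reduce p = u^{2} + 9uv - 10v^{2} - \tfrac{1}{2}u + 10 modulo G:
  leading term u^{2}: subtract (u)·g_2 from u^{2} + 9uv - 10v^{2} - \tfrac{1}{2}u + 10 → 10uv - 10v^{2} - \tfrac{3}{2}u + 10
  leading term uv: subtract (10v)·g_2 from 10uv - 10v^{2} - \tfrac{3}{2}u + 10 → -\tfrac{3}{2}u - 10v + 10
  leading term u: subtract (-\tfrac{3}{2})·g_2 from -\tfrac{3}{2}u - 10v + 10 → -\tfrac{23}{2}v + \tfrac{23}{2}
  leading term v: no divisor's leading term divides it; move -\tfrac{23}{2}v to the remainder.
  leading term 1: no divisor's leading term divides it; move \tfrac{23}{2} to the remainder.
  normal form = -\tfrac{23}{2}v + \tfrac{23}{2}.
The normal form is nonzero, so p ∉ I. Since p minus its normal form lies in I, I + (p) = I + (r) where r = -\tfrac{23}{2}v + \tfrac{23}{2}; decide whether this ideal is the whole ring.
Run Buchberger on G together with r (pairs among the g_i already reduce to 0 since G is a Gröbner basis):
g_1 = v^{3} - 2v^{2} - \tfrac{13}{3}v + \tfrac{16}{3}, LT = v^{3}.
g_2 = u - v + 1, LT = u.
r = -\tfrac{23}{2}v + \tfrac{23}{2}, LT = v.

The S-polynomials (S(g_1,g_2), S(g_1,r), S(g_2,r)) all reduce to 0 modulo the current basis, so we have a Gröbner basis.
Inter-reduce: drop elements whose leading term is divisible by another's, tail-reduce, and make monic.
Reduced Gröbner basis: {u, v - 1}.
The reduced Gröbner basis of I + (p) is {u, v - 1} ≠ {1}, a proper ideal, so the enlarged system stays consistent: p is independent of I, with normal form -\tfrac{23}{2}v + \tfrac{23}{2}.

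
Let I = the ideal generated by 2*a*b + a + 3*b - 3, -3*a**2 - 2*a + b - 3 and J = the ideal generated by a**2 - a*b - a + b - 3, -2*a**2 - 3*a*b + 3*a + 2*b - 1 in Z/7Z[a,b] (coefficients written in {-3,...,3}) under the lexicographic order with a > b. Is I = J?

For a fixed monomial order, each ideal has a unique reduced Gröbner basis; comparing bases decides equality.
Buchberger on the first generating set:
f_1 = 2*a*b + a + 3*b - 3, LT = a*b.
f_2 = -3*a**2 - 2*a + b - 3, LT = a**2.

S(f_1,f_2): lcm = a**2*b. S = -3*a**2 + 2*a*b + 2*a - 2*b**2 - b.
  leading term a**2: subtract (1)·f_2 from -3*a**2 + 2*a*b + 2*a - 2*b**2 - b → 2*a*b - 3*a - 2*b**2 - 2*b + 3
  leading term a*b: subtract (1)·f_1 from 2*a*b - 3*a - 2*b**2 - 2*b + 3 → 3*a - 2*b**2 + 2*b - 1
  leading term a: no divisor's leading term divides it; move 3*a to the remainder.
  leading term b**2: no divisor's leading term divides it; move -2*b**2 to the remainder.
  leading term b: no divisor's leading term divides it; move 2*b to the remainder.
  leading term 1: no divisor's leading term divides it; move -1 to the remainder.
  remainder 3*a - 2*b**2 + 2*b - 1 ≠ 0; add g_3 = 3*a - 2*b**2 + 2*b - 1 to the basis.

S(f_1,g_3): lcm = a*b. S = -3*a + 3*b**3 - 3*b**2 + 3*b + 2.
  leading term a: subtract (-1)·g_3 from -3*a + 3*b**3 - 3*b**2 + 3*b + 2 → 3*b**3 + 2*b**2 - 2*b + 1
  leading term b**3: no divisor's leading term divides it; move 3*b**3 to the remainder.
  leading term b**2: no divisor's leading term divides it; move 2*b**2 to the remainder.
  leading term b: no divisor's leading term divides it; move -2*b to the remainder.
  leading term 1: no divisor's leading term divides it; move 1 to the remainder.
  remainder 3*b**3 + 2*b**2 - 2*b + 1 ≠ 0; add g_4 = 3*b**3 + 2*b**2 - 2*b + 1 to the basis.

The other S-polynomials (S(f_2,g_3), S(f_1,g_4), S(f_2,g_4), S(g_3,g_4)) all reduce to 0 modulo the current basis, so we have a Gröbner basis.
Inter-reduce: drop elements whose leading term is divisible by another's, tail-reduce, and make monic.
Reduced Gröbner basis: {a - 3*b**2 + 3*b + 2, b**3 + 3*b**2 - 3*b - 2}.

Buchberger on the second generating set:
h_1 = a**2 - a*b - a + b - 3, LT = a**2.
h_2 = -2*a**2 - 3*a*b + 3*a + 2*b - 1, LT = a**2.

S(h_1,h_2): lcm = a**2. S = a*b - 3*a + 2*b.
  leading term a*b: no divisor's leading term divides it; move a*b to the remainder.
  leading term a: no divisor's leading term divides it; move -3*a to the remainder.
  leading term b: no divisor's leading term divides it; move 2*b to the remainder.
  remainder a*b - 3*a + 2*b ≠ 0; add k_3 = a*b - 3*a + 2*b to the basis.

S(h_1,k_3): lcm = a**2*b. S = 3*a**2 - a*b**2 - 3*a*b + b**2 - 3*b.
  leading term a**2: subtract (3)·h_1 from 3*a**2 - a*b**2 - 3*a*b + b**2 - 3*b → -a*b**2 + 3*a + b**2 + b + 2
  leading term a*b**2: subtract (-b)·k_3 from -a*b**2 + 3*a + b**2 + b + 2 → -3*a*b + 3*a + 3*b**2 + b + 2
  leading term a*b: subtract (-3)·k_3 from -3*a*b + 3*a + 3*b**2 + b + 2 → a + 3*b**2 + 2
  leading term a: no divisor's leading term divides it; move a to the remainder.
  leading term b**2: no divisor's leading term divides it; move 3*b**2 to the remainder.
  leading term 1: no divisor's leading term divides it; move 2 to the remainder.
  remainder a + 3*b**2 + 2 ≠ 0; add k_4 = a + 3*b**2 + 2 to the basis.

S(k_3,k_4): lcm = a*b. S = -3*a - 3*b**3.
  leading term a: subtract (-3)·k_4 from -3*a - 3*b**3 → -3*b**3 + 2*b**2 - 1
  leading term b**3: no divisor's leading term divides it; move -3*b**3 to the remainder.
  leading term b**2: no divisor's leading term divides it; move 2*b**2 to the remainder.
  leading term 1: no divisor's leading term divides it; move -1 to the remainder.
  remainder -3*b**3 + 2*b**2 - 1 ≠ 0; add k_5 = -3*b**3 + 2*b**2 - 1 to the basis.

The other S-polynomials (S(h_2,k_3), S(h_1,k_4), S(h_2,k_4), S(h_1,k_5), S(h_2,k_5), S(k_3,k_5), S(k_4,k_5)) all reduce to 0 modulo the current basis, so we have a Gröbner basis.
Inter-reduce: drop elements whose leading term is divisible by another's, tail-reduce, and make monic.
Reduced Gröbner basis: {a + 3*b**2 + 2, b**3 - 3*b**2 - 2}.

These differ, so the ideals are not equal.
The same test decides containment: I ⊆ J iff every generator of I reduces to 0 modulo a Gröbner basis of J.

No, the ideals differ.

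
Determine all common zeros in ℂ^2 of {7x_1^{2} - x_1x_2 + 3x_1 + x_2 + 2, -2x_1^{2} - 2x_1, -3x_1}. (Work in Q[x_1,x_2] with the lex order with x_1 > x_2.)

{(0, -2)}

Compute a lex Gröbner basis by Buchberger's algorithm.
f_1 = 7x_1^{2} - x_1x_2 + 3x_1 + x_2 + 2, LT = x_1^{2}.
f_2 = -2x_1^{2} - 2x_1, LT = x_1^{2}.
f_3 = -3x_1, LT = x_1.

S(f_1,f_2): lcm = x_1^{2}. S = -\tfrac{1}{7}x_1x_2 - \tfrac{4}{7}x_1 + \tfrac{1}{7}x_2 + \tfrac{2}{7}.
  leading term x_1x_2: subtract (\tfrac{1}{21}x_2)·f_3 from -\tfrac{1}{7}x_1x_2 - \tfrac{4}{7}x_1 + \tfrac{1}{7}x_2 + \tfrac{2}{7} → -\tfrac{4}{7}x_1 + \tfrac{1}{7}x_2 + \tfrac{2}{7}
  leading term x_1: subtract (\tfrac{4}{21})·f_3 from -\tfrac{4}{7}x_1 + \tfrac{1}{7}x_2 + \tfrac{2}{7} → \tfrac{1}{7}x_2 + \tfrac{2}{7}
  leading term x_2: no divisor's leading term divides it; move \tfrac{1}{7}x_2 to the remainder.
  leading term 1: no divisor's leading term divides it; move \tfrac{2}{7} to the remainder.
  remainder \tfrac{1}{7}x_2 + \tfrac{2}{7} ≠ 0; add h_4 = \tfrac{1}{7}x_2 + \tfrac{2}{7} to the basis.

The other S-polynomials (S(f_1,f_3), S(f_2,f_3), S(f_1,h_4), S(f_2,h_4), S(f_3,h_4)) all reduce to 0 modulo the current basis, so we have a Gröbner basis.
Inter-reduce: drop elements whose leading term is divisible by another's, tail-reduce, and make monic.
Reduced Gröbner basis: {x_1, x_2 + 2}.

From the last basis element, x_2 + 2 = 0, so x_2 takes values in {-2}. Each choice, substituted upward through the basis, yields the corresponding point(s) of the solution set.
  x_2 = -2: the earlier basis element becomes x_1 = 0, giving x_1 = 0 — point (0, -2).
Each listed point satisfies every original equation (direct substitution).
This is the nonlinear analogue of row-reducing a linear system.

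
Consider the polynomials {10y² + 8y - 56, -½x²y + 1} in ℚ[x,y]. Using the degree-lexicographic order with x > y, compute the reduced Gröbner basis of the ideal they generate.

G = {x² - 5/14y - 2/7, y² + ⅘y - 28/5}

The reduced Gröbner basis is the canonical form of the ideal for this ordering.

f_1 = 10y² + 8y - 56, LT = y².
f_2 = -½x²y + 1, LT = x²y.

S(f_1,f_2): lcm = x²y². S = ⅘x²y - 28/5x² + 2y.
  leading term x²y: subtract (-8/5)·f_2 from ⅘x²y - 28/5x² + 2y → -28/5x² + 2y + 8/5
  leading term x²: no divisor's leading term divides it; move -28/5x² to the remainder.
  leading term y: no divisor's leading term divides it; move 2y to the remainder.
  leading term 1: no divisor's leading term divides it; move 8/5 to the remainder.
  remainder -28/5x² + 2y + 8/5 ≠ 0; add g_3 = -28/5x² + 2y + 8/5 to the basis.

The other S-polynomials (S(f_1,g_3), S(f_2,g_3)) all reduce to 0 modulo the current basis, so we have a Gröbner basis.
Inter-reduce: drop elements whose leading term is divisible by another's, tail-reduce, and make monic.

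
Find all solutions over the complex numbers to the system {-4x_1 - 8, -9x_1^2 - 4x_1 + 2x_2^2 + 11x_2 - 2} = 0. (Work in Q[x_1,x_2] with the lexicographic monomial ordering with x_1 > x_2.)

{(-2, -15/2), (-2, 2)}

Compute a lex Gröbner basis by Buchberger's algorithm.
f_1 = -4x_1 - 8, LT = x_1.
f_2 = -9x_1^2 - 4x_1 + 2x_2^2 + 11x_2 - 2, LT = x_1^2.

S(f_1,f_2): lcm = x_1^2. S = 14/9x_1 + 2/9x_2^2 + 11/9x_2 - 2/9.
  leading term x_1: subtract (-7/18)·f_1 from 14/9x_1 + 2/9x_2^2 + 11/9x_2 - 2/9 → 2/9x_2^2 + 11/9x_2 - 10/3
  leading term x_2^2: no divisor's leading term divides it; move 2/9x_2^2 to the remainder.
  leading term x_2: no divisor's leading term divides it; move 11/9x_2 to the remainder.
  leading term 1: no divisor's leading term divides it; move -10/3 to the remainder.
  remainder 2/9x_2^2 + 11/9x_2 - 10/3 ≠ 0; add h_3 = 2/9x_2^2 + 11/9x_2 - 10/3 to the basis.

S(f_1,h_3): leading monomials are coprime, so the S-polynomial reduces to 0 (Buchberger's first criterion).
S(f_2,h_3): leading monomials are coprime, so the S-polynomial reduces to 0 (Buchberger's first criterion).
Every S-polynomial of the final basis reduces to 0, so we have a Gröbner basis.
Inter-reduce: drop elements whose leading term is divisible by another's, tail-reduce, and make monic.
Reduced Gröbner basis: {x_1 + 2, x_2^2 + 11/2x_2 - 15}.

Elimination: the polynomial x_2^2 + 11/2x_2 - 15 lies in the elimination ideal for x_2, so x_2 ∈ {-15/2, 2}. For each such x_2, the remaining basis elements (now univariate) give the rest of the solution.
  x_2 = -15/2: the earlier basis element becomes x_1 + 2 = 0, giving x_1 = -2 — point (-2, -15/2).
  x_2 = 2: the earlier basis element becomes x_1 + 2 = 0, giving x_1 = -2 — point (-2, 2).
Check: every point annihilates each of the original generators.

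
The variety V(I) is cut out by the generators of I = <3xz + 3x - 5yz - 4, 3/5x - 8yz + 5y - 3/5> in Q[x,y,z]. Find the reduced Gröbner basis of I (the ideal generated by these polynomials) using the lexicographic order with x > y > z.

f_1 = 3xz + 3x - 5yz - 4, LT = xz.
f_2 = 3/5x - 8yz + 5y - 3/5, LT = x.

S(f_1,f_2): lcm = xz. S = x + 40/3yz^2 - 10yz + z - 4/3.
  leading term x: subtract (5/3)·f_2 from x + 40/3yz^2 - 10yz + z - 4/3 → 40/3yz^2 + 10/3yz - 25/3y + z - 1/3
  leading term yz^2: no divisor's leading term divides it; move 40/3yz^2 to the remainder.
  leading term yz: no divisor's leading term divides it; move 10/3yz to the remainder.
  leading term y: no divisor's leading term divides it; move -25/3y to the remainder.
  leading term z: no divisor's leading term divides it; move z to the remainder.
  leading term 1: no divisor's leading term divides it; move -1/3 to the remainder.
  remainder 40/3yz^2 + 10/3yz - 25/3y + z - 1/3 ≠ 0; add g_3 = 40/3yz^2 + 10/3yz - 25/3y + z - 1/3 to the basis.

The other S-polynomials (S(f_1,g_3), S(f_2,g_3)) all reduce to 0 modulo the current basis, so we have a Gröbner basis.
Inter-reduce: drop elements whose leading term is divisible by another's, tail-reduce, and make monic.

G = {x - 40/3yz + 25/3y - 1, yz^2 + 1/4yz - 5/8y + 3/40z - 1/40}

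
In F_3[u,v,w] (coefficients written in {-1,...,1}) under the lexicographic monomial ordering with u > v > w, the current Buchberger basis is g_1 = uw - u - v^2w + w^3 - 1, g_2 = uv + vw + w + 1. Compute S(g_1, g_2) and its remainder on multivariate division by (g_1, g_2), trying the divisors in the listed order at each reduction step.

S(g_1, g_2) = -uv - v^3w + vw^3 - vw^2 - v - w^2 - w; remainder on division = -v^3w + vw^3 - vw^2 + vw - v - w^2 + 1.

lcm(LM(g_1), LM(g_2)) = uvw.
S = (lcm/LT(g_1))·g_1 − (lcm/LT(g_2))·g_2 = -uv - v^3w + vw^3 - vw^2 - v - w^2 - w.
Reduce S modulo (g_1, g_2) in that order:
  leading term uv: subtract (-1)·g_2 from -uv - v^3w + vw^3 - vw^2 - v - w^2 - w → -v^3w + vw^3 - vw^2 + vw - v - w^2 + 1
  leading term v^3w: no divisor's leading term divides it; move -v^3w to the remainder.
  leading term vw^3: no divisor's leading term divides it; move vw^3 to the remainder.
  leading term vw^2: no divisor's leading term divides it; move -vw^2 to the remainder.
  leading term vw: no divisor's leading term divides it; move vw to the remainder.
  leading term v: no divisor's leading term divides it; move -v to the remainder.
  leading term w^2: no divisor's leading term divides it; move -w^2 to the remainder.
  leading term 1: no divisor's leading term divides it; move 1 to the remainder.
The remainder -v^3w + vw^3 - vw^2 + vw - v - w^2 + 1 is nonzero, so it would be added as the next basis element.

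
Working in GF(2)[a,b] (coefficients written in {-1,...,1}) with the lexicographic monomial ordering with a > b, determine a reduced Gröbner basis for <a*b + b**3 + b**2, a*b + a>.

This is the nonlinear analogue of row-reducing a linear system.

f_1 = a*b + b**3 + b**2, LT = a*b.
f_2 = a*b + a, LT = a*b.

S(f_1,f_2): lcm = a*b. S = a + b**3 + b**2.
  leading term a: no divisor's leading term divides it; move a to the remainder.
  leading term b**3: no divisor's leading term divides it; move b**3 to the remainder.
  leading term b**2: no divisor's leading term divides it; move b**2 to the remainder.
  remainder a + b**3 + b**2 ≠ 0; add g_3 = a + b**3 + b**2 to the basis.

S(f_1,g_3): lcm = a*b. S = b**4 + b**2.
  leading term b**4: no divisor's leading term divides it; move b**4 to the remainder.
  leading term b**2: no divisor's leading term divides it; move b**2 to the remainder.
  remainder b**4 + b**2 ≠ 0; add g_4 = b**4 + b**2 to the basis.

S(f_2,g_3): lcm = a*b. S = a + b**4 + b**3.
  leading term a: subtract (1)·g_3 from a + b**4 + b**3 → b**4 + b**2
  leading term b**4: subtract (1)·g_4 from b**4 + b**2 → 0
  remainder 0.

S(f_1,g_4): lcm = a*b**4. S = a*b**2 + b**6 + b**5.
  leading term a*b**2: subtract (b)·f_1 from a*b**2 + b**6 + b**5 → b**6 + b**5 + b**4 + b**3
  leading term b**6: subtract (b**2)·g_4 from b**6 + b**5 + b**4 + b**3 → b**5 + b**3
  leading term b**5: subtract (b)·g_4 from b**5 + b**3 → 0
  remainder 0.

S(f_2,g_4): lcm = a*b**4. S = a*b**3 + a*b**2.
  leading term a*b**3: subtract (b**2)·f_1 from a*b**3 + a*b**2 → a*b**2 + b**5 + b**4
  leading term a*b**2: subtract (b)·f_1 from a*b**2 + b**5 + b**4 → b**5 + b**3
  leading term b**5: subtract (b)·g_4 from b**5 + b**3 → 0
  remainder 0.

S(g_3,g_4): leading monomials are coprime, so the S-polynomial reduces to 0 (Buchberger's first criterion).
Every S-polynomial of the final basis reduces to 0, so we have a Gröbner basis.
Inter-reduce: drop elements whose leading term is divisible by another's, tail-reduce, and make monic.

G = {a + b**3 + b**2, b**4 + b**2}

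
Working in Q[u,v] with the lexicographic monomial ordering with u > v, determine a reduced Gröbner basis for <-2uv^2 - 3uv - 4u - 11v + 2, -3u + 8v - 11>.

G = {u - 8/3v + 11/3, v^3 + 1/8v^2 + 2v - 25/8}

f_1 = -2uv^2 - 3uv - 4u - 11v + 2, LT = uv^2.
f_2 = -3u + 8v - 11, LT = u.

S(f_1,f_2): lcm = uv^2. S = 3/2uv + 2u + 8/3v^3 - 11/3v^2 + 11/2v - 1.
  leading term uv: subtract (-1/2v)·f_2 from 3/2uv + 2u + 8/3v^3 - 11/3v^2 + 11/2v - 1 → 2u + 8/3v^3 + 1/3v^2 - 1
  leading term u: subtract (-2/3)·f_2 from 2u + 8/3v^3 + 1/3v^2 - 1 → 8/3v^3 + 1/3v^2 + 16/3v - 25/3
  leading term v^3: no divisor's leading term divides it; move 8/3v^3 to the remainder.
  leading term v^2: no divisor's leading term divides it; move 1/3v^2 to the remainder.
  leading term v: no divisor's leading term divides it; move 16/3v to the remainder.
  leading term 1: no divisor's leading term divides it; move -25/3 to the remainder.
  remainder 8/3v^3 + 1/3v^2 + 16/3v - 25/3 ≠ 0; add g_3 = 8/3v^3 + 1/3v^2 + 16/3v - 25/3 to the basis.

The other S-polynomials (S(f_1,g_3), S(f_2,g_3)) all reduce to 0 modulo the current basis, so we have a Gröbner basis.
Inter-reduce: drop elements whose leading term is divisible by another's, tail-reduce, and make monic.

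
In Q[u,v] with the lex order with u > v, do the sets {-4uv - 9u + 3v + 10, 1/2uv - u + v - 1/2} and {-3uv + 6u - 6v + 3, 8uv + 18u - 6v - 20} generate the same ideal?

For a fixed monomial order, each ideal has a unique reduced Gröbner basis; comparing bases decides equality.
Buchberger on the first generating set:
f_1 = -4uv - 9u + 3v + 10, LT = uv.
f_2 = 1/2uv - u + v - 1/2, LT = uv.

S(f_1,f_2): lcm = uv. S = 17/4u - 11/4v - 3/2.
  reduce S modulo (f_1, f_2):
  remainder 17/4u - 11/4v - 3/2 ≠ 0; add g_3 = 17/4u - 11/4v - 3/2 to the basis.

S(f_1,g_3): lcm = uv. S = 9/4u + 11/17v^2 - 27/68v - 5/2.
  reduce S modulo (f_1, f_2, g_3):
  remainder 11/17v^2 + 18/17v - 29/17 ≠ 0; add g_4 = 11/17v^2 + 18/17v - 29/17 to the basis.

The other S-polynomials (S(f_2,g_3), S(f_1,g_4), S(f_2,g_4), S(g_3,g_4)) all reduce to 0 modulo the current basis, so we have a Gröbner basis.
Inter-reduce: drop elements whose leading term is divisible by another's, tail-reduce, and make monic.
Reduced Gröbner basis: {u - 11/17v - 6/17, v^2 + 18/11v - 29/11}.

Buchberger on the second generating set:
h_1 = -3uv + 6u - 6v + 3, LT = uv.
h_2 = 8uv + 18u - 6v - 20, LT = uv.

S(h_1,h_2): lcm = uv. S = -17/4u + 11/4v + 3/2.
  reduce S modulo (h_1, h_2):
  remainder -17/4u + 11/4v + 3/2 ≠ 0; add k_3 = -17/4u + 11/4v + 3/2 to the basis.

S(h_1,k_3): lcm = uv. S = -2u + 11/17v^2 + 40/17v - 1.
  reduce S modulo (h_1, h_2, k_3):
  remainder 11/17v^2 + 18/17v - 29/17 ≠ 0; add k_4 = 11/17v^2 + 18/17v - 29/17 to the basis.

The other S-polynomials (S(h_2,k_3), S(h_1,k_4), S(h_2,k_4), S(k_3,k_4)) all reduce to 0 modulo the current basis, so we have a Gröbner basis.
Inter-reduce: drop elements whose leading term is divisible by another's, tail-reduce, and make monic.
Reduced Gröbner basis: {u - 11/17v - 6/17, v^2 + 18/11v - 29/11}.

The two bases agree; hence the ideals are identical.

Yes, the ideals are equal.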